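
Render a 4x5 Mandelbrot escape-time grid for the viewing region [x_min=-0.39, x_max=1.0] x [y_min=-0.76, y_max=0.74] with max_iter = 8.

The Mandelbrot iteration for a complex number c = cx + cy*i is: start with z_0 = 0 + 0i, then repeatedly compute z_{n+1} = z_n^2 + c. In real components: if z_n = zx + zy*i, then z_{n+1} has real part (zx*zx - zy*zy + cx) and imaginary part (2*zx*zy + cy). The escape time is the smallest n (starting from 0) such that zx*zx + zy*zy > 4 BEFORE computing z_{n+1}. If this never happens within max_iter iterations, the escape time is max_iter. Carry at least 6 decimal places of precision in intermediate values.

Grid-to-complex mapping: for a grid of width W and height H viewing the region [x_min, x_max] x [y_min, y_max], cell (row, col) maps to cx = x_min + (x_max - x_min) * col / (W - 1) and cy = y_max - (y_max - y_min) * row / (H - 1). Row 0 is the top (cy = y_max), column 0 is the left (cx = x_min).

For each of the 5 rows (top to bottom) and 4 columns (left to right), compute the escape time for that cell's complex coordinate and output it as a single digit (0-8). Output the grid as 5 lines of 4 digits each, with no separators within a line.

(row=0, col=0): c = -0.3900 + 0.7400i → escape time 7
(row=0, col=1): c = 0.0733 + 0.7400i → escape time 8
(row=0, col=2): c = 0.5367 + 0.7400i → escape time 3
(row=0, col=3): c = 1.0000 + 0.7400i → escape time 2
(row=1, col=0): c = -0.3900 + 0.3650i → escape time 8
(row=1, col=1): c = 0.0733 + 0.3650i → escape time 8
(row=1, col=2): c = 0.5367 + 0.3650i → escape time 4
(row=1, col=3): c = 1.0000 + 0.3650i → escape time 2
(row=2, col=0): c = -0.3900 + -0.0100i → escape time 8
(row=2, col=1): c = 0.0733 + -0.0100i → escape time 8
(row=2, col=2): c = 0.5367 + -0.0100i → escape time 4
(row=2, col=3): c = 1.0000 + -0.0100i → escape time 2
(row=3, col=0): c = -0.3900 + -0.3850i → escape time 8
(row=3, col=1): c = 0.0733 + -0.3850i → escape time 8
(row=3, col=2): c = 0.5367 + -0.3850i → escape time 4
(row=3, col=3): c = 1.0000 + -0.3850i → escape time 2
(row=4, col=0): c = -0.3900 + -0.7600i → escape time 7
(row=4, col=1): c = 0.0733 + -0.7600i → escape time 7
(row=4, col=2): c = 0.5367 + -0.7600i → escape time 3
(row=4, col=3): c = 1.0000 + -0.7600i → escape time 2

Answer: 7832
8842
8842
8842
7732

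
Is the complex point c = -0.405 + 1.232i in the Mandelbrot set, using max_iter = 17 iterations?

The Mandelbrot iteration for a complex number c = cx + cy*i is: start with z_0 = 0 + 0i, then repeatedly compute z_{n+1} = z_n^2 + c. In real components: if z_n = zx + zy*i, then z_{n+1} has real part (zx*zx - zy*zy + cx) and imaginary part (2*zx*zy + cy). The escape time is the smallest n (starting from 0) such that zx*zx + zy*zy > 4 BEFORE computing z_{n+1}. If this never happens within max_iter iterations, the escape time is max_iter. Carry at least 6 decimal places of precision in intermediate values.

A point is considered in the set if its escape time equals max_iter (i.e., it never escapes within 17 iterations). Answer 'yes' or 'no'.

z_0 = 0 + 0i, c = -0.4050 + 1.2320i
Iter 1: z = -0.4050 + 1.2320i, |z|^2 = 1.6818
Iter 2: z = -1.7588 + 0.2341i, |z|^2 = 3.1482
Iter 3: z = 2.6336 + 0.4086i, |z|^2 = 7.1027
Escaped at iteration 3

Answer: no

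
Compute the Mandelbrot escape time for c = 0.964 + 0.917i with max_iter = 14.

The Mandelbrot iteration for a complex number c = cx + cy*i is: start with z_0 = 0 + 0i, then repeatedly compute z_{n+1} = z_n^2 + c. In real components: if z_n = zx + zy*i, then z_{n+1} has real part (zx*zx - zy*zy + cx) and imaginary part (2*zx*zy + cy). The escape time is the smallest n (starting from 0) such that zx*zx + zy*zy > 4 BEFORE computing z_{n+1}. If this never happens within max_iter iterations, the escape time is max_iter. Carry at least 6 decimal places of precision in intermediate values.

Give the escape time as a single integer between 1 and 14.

z_0 = 0 + 0i, c = 0.9640 + 0.9170i
Iter 1: z = 0.9640 + 0.9170i, |z|^2 = 1.7702
Iter 2: z = 1.0524 + 2.6850i, |z|^2 = 8.3167
Escaped at iteration 2

Answer: 2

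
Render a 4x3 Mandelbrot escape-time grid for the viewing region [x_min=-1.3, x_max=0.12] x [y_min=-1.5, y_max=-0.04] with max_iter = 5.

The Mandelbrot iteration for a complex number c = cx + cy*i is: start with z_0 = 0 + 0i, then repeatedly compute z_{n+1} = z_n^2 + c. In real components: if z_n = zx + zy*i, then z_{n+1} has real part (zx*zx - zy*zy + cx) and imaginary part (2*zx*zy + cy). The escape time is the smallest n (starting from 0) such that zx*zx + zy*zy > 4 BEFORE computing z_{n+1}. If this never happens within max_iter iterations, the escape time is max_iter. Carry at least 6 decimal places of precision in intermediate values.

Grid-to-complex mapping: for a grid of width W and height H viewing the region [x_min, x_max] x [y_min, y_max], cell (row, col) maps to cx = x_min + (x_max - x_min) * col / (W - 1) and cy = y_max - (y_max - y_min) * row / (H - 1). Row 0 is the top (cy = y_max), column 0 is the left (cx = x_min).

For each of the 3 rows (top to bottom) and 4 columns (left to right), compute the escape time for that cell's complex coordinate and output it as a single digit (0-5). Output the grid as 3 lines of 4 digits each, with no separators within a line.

(row=0, col=0): c = -1.3000 + -0.0400i → escape time 5
(row=0, col=1): c = -0.8267 + -0.0400i → escape time 5
(row=0, col=2): c = -0.3533 + -0.0400i → escape time 5
(row=0, col=3): c = 0.1200 + -0.0400i → escape time 5
(row=1, col=0): c = -1.3000 + -0.7700i → escape time 3
(row=1, col=1): c = -0.8267 + -0.7700i → escape time 4
(row=1, col=2): c = -0.3533 + -0.7700i → escape time 5
(row=1, col=3): c = 0.1200 + -0.7700i → escape time 5
(row=2, col=0): c = -1.3000 + -1.5000i → escape time 2
(row=2, col=1): c = -0.8267 + -1.5000i → escape time 2
(row=2, col=2): c = -0.3533 + -1.5000i → escape time 2
(row=2, col=3): c = 0.1200 + -1.5000i → escape time 2

Answer: 5555
3455
2222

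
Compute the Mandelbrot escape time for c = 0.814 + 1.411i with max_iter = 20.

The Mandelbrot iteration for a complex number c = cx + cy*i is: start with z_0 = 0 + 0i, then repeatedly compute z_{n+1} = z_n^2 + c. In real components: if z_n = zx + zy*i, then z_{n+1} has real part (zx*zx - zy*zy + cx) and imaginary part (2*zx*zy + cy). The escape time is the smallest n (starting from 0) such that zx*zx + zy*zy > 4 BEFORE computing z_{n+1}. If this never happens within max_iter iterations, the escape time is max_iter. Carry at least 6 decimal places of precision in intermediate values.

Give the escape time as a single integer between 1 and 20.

z_0 = 0 + 0i, c = 0.8140 + 1.4110i
Iter 1: z = 0.8140 + 1.4110i, |z|^2 = 2.6535
Iter 2: z = -0.5143 + 3.7081i, |z|^2 = 14.0146
Escaped at iteration 2

Answer: 2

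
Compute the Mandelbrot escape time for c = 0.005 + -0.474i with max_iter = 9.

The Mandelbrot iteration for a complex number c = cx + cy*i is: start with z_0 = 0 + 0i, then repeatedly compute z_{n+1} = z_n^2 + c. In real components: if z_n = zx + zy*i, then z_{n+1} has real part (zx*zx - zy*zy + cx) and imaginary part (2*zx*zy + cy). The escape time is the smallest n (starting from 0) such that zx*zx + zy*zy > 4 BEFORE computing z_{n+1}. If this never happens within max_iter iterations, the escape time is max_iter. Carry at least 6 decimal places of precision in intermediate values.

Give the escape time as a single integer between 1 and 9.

Answer: 9

Derivation:
z_0 = 0 + 0i, c = 0.0050 + -0.4740i
Iter 1: z = 0.0050 + -0.4740i, |z|^2 = 0.2247
Iter 2: z = -0.2197 + -0.4787i, |z|^2 = 0.2774
Iter 3: z = -0.1759 + -0.2637i, |z|^2 = 0.1005
Iter 4: z = -0.0336 + -0.3812i, |z|^2 = 0.1464
Iter 5: z = -0.1392 + -0.4484i, |z|^2 = 0.2204
Iter 6: z = -0.1767 + -0.3492i, |z|^2 = 0.1531
Iter 7: z = -0.0857 + -0.3506i, |z|^2 = 0.1303
Iter 8: z = -0.1106 + -0.4139i, |z|^2 = 0.1835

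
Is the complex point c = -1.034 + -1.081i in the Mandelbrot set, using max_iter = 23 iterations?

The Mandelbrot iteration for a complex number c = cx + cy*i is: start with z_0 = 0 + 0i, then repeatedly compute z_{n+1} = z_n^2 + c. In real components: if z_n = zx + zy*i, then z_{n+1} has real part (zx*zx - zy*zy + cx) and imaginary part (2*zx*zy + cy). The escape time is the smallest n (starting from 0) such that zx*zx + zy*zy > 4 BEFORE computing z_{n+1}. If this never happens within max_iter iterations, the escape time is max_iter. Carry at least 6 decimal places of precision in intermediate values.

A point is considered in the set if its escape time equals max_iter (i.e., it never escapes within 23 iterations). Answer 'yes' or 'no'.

Answer: no

Derivation:
z_0 = 0 + 0i, c = -1.0340 + -1.0810i
Iter 1: z = -1.0340 + -1.0810i, |z|^2 = 2.2377
Iter 2: z = -1.1334 + 1.1545i, |z|^2 = 2.6175
Iter 3: z = -1.0823 + -3.6981i, |z|^2 = 14.8469
Escaped at iteration 3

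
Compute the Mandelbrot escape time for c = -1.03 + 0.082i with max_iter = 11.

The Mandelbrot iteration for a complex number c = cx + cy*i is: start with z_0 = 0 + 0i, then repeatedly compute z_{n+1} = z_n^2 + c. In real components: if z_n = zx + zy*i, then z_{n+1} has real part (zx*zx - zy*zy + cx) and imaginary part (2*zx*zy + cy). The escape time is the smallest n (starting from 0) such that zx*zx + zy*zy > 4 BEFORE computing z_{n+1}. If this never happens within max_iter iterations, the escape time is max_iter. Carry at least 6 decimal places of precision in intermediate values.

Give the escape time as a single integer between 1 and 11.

z_0 = 0 + 0i, c = -1.0300 + 0.0820i
Iter 1: z = -1.0300 + 0.0820i, |z|^2 = 1.0676
Iter 2: z = 0.0242 + -0.0869i, |z|^2 = 0.0081
Iter 3: z = -1.0370 + 0.0778i, |z|^2 = 1.0814
Iter 4: z = 0.0393 + -0.0793i, |z|^2 = 0.0078
Iter 5: z = -1.0348 + 0.0758i, |z|^2 = 1.0765
Iter 6: z = 0.0350 + -0.0748i, |z|^2 = 0.0068
Iter 7: z = -1.0344 + 0.0768i, |z|^2 = 1.0758
Iter 8: z = 0.0340 + -0.0768i, |z|^2 = 0.0071
Iter 9: z = -1.0347 + 0.0768i, |z|^2 = 1.0766
Iter 10: z = 0.0348 + -0.0769i, |z|^2 = 0.0071

Answer: 11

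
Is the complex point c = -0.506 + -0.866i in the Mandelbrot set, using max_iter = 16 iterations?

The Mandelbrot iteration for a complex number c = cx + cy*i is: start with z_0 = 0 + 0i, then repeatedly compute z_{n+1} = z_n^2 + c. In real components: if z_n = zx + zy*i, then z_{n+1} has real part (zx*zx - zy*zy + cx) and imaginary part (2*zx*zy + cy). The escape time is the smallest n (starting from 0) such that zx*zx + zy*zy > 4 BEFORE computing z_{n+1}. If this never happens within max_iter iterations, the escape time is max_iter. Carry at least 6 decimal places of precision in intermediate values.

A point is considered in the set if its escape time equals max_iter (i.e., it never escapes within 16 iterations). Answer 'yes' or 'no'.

Answer: no

Derivation:
z_0 = 0 + 0i, c = -0.5060 + -0.8660i
Iter 1: z = -0.5060 + -0.8660i, |z|^2 = 1.0060
Iter 2: z = -0.9999 + 0.0104i, |z|^2 = 0.9999
Iter 3: z = 0.4937 + -0.8868i, |z|^2 = 1.0302
Iter 4: z = -1.0486 + -1.7417i, |z|^2 = 4.1330
Escaped at iteration 4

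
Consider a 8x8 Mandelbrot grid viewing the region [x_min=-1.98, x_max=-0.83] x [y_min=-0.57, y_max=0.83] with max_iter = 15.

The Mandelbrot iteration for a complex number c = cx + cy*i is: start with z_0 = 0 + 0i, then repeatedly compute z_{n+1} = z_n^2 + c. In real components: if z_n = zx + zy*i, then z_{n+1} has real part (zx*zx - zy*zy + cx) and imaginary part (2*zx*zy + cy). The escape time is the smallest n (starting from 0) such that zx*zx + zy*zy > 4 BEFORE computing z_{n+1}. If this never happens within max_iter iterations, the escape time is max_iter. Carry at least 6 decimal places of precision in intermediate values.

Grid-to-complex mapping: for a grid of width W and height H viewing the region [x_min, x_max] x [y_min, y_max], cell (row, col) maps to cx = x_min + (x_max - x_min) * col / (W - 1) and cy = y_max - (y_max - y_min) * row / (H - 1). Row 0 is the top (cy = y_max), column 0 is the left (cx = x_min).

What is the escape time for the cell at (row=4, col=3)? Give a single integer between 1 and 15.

z_0 = 0 + 0i, c = -1.4871 + 0.0300i
Iter 1: z = -1.4871 + 0.0300i, |z|^2 = 2.2125
Iter 2: z = 0.7236 + -0.0592i, |z|^2 = 0.5270
Iter 3: z = -0.9671 + -0.0557i, |z|^2 = 0.9384
Iter 4: z = -0.5549 + 0.1378i, |z|^2 = 0.3269
Iter 5: z = -1.1982 + -0.1229i, |z|^2 = 1.4508
Iter 6: z = -0.0666 + 0.3245i, |z|^2 = 0.1097
Iter 7: z = -1.5880 + -0.0132i, |z|^2 = 2.5219
Iter 8: z = 1.0344 + 0.0720i, |z|^2 = 1.0752
Iter 9: z = -0.4223 + 0.1789i, |z|^2 = 0.2103
Iter 10: z = -1.3408 + -0.1211i, |z|^2 = 1.8124
Iter 11: z = 0.2960 + 0.3547i, |z|^2 = 0.2134
Iter 12: z = -1.5254 + 0.2400i, |z|^2 = 2.3844
Iter 13: z = 0.7820 + -0.7021i, |z|^2 = 1.1045
Iter 14: z = -1.3685 + -1.0681i, |z|^2 = 3.0136

Answer: 15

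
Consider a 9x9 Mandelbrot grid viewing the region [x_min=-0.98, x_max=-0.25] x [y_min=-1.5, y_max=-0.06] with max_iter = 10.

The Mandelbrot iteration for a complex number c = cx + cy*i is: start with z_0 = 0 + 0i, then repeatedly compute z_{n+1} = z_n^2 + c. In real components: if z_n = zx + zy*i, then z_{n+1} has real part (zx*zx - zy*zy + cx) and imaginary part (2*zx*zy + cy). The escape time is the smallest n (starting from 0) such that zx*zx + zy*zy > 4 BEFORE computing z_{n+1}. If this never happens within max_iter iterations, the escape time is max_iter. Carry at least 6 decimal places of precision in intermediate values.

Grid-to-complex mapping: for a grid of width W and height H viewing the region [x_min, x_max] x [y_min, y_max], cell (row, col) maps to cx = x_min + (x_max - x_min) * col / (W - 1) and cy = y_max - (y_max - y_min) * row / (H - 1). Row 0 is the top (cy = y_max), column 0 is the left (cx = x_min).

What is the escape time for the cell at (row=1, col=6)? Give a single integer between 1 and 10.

Answer: 10

Derivation:
z_0 = 0 + 0i, c = -0.4325 + -0.2400i
Iter 1: z = -0.4325 + -0.2400i, |z|^2 = 0.2447
Iter 2: z = -0.3030 + -0.0324i, |z|^2 = 0.0929
Iter 3: z = -0.3417 + -0.2204i, |z|^2 = 0.1653
Iter 4: z = -0.3643 + -0.0894i, |z|^2 = 0.1407
Iter 5: z = -0.3078 + -0.1749i, |z|^2 = 0.1253
Iter 6: z = -0.3683 + -0.1324i, |z|^2 = 0.1532
Iter 7: z = -0.3143 + -0.1425i, |z|^2 = 0.1191
Iter 8: z = -0.3540 + -0.1504i, |z|^2 = 0.1479
Iter 9: z = -0.3298 + -0.1335i, |z|^2 = 0.1266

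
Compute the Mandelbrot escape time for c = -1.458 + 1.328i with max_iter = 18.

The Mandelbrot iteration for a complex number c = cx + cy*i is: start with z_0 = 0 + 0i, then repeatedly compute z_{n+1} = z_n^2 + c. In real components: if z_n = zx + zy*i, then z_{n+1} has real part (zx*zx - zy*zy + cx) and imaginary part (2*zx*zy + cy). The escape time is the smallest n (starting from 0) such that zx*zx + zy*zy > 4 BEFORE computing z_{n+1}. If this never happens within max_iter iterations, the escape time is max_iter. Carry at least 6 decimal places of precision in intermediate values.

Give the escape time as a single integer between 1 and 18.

Answer: 2

Derivation:
z_0 = 0 + 0i, c = -1.4580 + 1.3280i
Iter 1: z = -1.4580 + 1.3280i, |z|^2 = 3.8893
Iter 2: z = -1.0958 + -2.5444i, |z|^2 = 7.6750
Escaped at iteration 2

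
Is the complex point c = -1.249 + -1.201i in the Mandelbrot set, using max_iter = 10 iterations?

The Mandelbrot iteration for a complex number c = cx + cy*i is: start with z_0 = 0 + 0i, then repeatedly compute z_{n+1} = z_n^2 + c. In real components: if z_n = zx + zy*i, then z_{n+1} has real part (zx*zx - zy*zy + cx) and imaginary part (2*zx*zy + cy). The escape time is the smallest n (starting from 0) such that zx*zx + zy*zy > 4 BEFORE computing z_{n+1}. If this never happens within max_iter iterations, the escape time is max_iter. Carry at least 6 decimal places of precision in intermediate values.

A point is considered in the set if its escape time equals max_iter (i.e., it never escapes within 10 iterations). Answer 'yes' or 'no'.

Answer: no

Derivation:
z_0 = 0 + 0i, c = -1.2490 + -1.2010i
Iter 1: z = -1.2490 + -1.2010i, |z|^2 = 3.0024
Iter 2: z = -1.1314 + 1.7991i, |z|^2 = 4.5168
Escaped at iteration 2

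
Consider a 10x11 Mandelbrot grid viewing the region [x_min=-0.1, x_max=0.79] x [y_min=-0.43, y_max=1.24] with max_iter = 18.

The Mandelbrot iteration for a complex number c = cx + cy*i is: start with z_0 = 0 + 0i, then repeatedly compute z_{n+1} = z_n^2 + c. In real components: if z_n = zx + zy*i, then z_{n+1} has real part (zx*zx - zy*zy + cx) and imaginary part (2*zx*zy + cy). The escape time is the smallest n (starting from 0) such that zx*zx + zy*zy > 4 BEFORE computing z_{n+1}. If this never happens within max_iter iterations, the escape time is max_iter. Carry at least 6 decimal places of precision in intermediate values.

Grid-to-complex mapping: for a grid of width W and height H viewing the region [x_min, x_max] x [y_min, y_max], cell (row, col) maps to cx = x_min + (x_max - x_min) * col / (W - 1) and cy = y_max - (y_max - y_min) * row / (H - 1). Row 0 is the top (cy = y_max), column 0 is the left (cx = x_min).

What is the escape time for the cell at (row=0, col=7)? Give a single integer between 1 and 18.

Answer: 2

Derivation:
z_0 = 0 + 0i, c = 0.5922 + 1.2400i
Iter 1: z = 0.5922 + 1.2400i, |z|^2 = 1.8883
Iter 2: z = -0.5947 + 2.7087i, |z|^2 = 7.6907
Escaped at iteration 2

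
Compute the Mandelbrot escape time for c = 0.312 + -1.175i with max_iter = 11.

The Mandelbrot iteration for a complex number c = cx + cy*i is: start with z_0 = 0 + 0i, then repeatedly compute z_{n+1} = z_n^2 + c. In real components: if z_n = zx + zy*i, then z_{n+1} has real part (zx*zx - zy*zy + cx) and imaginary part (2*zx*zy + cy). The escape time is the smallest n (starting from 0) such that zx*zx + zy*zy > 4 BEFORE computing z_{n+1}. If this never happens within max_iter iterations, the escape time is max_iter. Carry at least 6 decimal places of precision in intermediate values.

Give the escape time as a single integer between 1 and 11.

z_0 = 0 + 0i, c = 0.3120 + -1.1750i
Iter 1: z = 0.3120 + -1.1750i, |z|^2 = 1.4780
Iter 2: z = -0.9713 + -1.9082i, |z|^2 = 4.5846
Escaped at iteration 2

Answer: 2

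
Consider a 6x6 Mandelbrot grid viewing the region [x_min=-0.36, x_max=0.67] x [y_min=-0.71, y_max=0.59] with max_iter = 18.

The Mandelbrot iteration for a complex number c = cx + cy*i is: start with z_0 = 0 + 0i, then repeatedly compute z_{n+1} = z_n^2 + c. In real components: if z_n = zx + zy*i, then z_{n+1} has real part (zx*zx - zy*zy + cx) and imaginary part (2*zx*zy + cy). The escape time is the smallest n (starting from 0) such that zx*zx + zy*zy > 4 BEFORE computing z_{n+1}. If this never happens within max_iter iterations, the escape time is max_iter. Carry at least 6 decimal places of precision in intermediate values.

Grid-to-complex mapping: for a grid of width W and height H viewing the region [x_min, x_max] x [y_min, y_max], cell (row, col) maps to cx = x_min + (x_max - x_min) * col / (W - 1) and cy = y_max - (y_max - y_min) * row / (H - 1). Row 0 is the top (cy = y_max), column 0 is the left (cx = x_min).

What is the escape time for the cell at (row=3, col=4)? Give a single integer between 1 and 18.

Answer: 6

Derivation:
z_0 = 0 + 0i, c = 0.4640 + -0.1900i
Iter 1: z = 0.4640 + -0.1900i, |z|^2 = 0.2514
Iter 2: z = 0.6432 + -0.3663i, |z|^2 = 0.5479
Iter 3: z = 0.7435 + -0.6612i, |z|^2 = 0.9900
Iter 4: z = 0.5796 + -1.1733i, |z|^2 = 1.7125
Iter 5: z = -0.5766 + -1.5500i, |z|^2 = 2.7350
Iter 6: z = -1.6060 + 1.5976i, |z|^2 = 5.1315
Escaped at iteration 6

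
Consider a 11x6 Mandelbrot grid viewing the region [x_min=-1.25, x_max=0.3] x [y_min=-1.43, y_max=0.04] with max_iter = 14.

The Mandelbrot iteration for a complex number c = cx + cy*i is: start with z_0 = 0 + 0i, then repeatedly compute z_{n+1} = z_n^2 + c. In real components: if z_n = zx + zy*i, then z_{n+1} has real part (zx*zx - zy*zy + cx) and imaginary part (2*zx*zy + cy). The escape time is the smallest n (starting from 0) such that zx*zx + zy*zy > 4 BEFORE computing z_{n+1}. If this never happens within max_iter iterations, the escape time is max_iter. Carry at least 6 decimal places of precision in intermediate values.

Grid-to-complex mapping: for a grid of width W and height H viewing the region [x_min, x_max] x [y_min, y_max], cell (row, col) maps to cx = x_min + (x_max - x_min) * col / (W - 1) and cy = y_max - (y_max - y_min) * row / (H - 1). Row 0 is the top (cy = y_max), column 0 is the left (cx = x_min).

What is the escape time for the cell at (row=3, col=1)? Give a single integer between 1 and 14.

Answer: 3

Derivation:
z_0 = 0 + 0i, c = -1.0950 + -0.8420i
Iter 1: z = -1.0950 + -0.8420i, |z|^2 = 1.9080
Iter 2: z = -0.6049 + 1.0020i, |z|^2 = 1.3699
Iter 3: z = -1.7330 + -2.0543i, |z|^2 = 7.2234
Escaped at iteration 3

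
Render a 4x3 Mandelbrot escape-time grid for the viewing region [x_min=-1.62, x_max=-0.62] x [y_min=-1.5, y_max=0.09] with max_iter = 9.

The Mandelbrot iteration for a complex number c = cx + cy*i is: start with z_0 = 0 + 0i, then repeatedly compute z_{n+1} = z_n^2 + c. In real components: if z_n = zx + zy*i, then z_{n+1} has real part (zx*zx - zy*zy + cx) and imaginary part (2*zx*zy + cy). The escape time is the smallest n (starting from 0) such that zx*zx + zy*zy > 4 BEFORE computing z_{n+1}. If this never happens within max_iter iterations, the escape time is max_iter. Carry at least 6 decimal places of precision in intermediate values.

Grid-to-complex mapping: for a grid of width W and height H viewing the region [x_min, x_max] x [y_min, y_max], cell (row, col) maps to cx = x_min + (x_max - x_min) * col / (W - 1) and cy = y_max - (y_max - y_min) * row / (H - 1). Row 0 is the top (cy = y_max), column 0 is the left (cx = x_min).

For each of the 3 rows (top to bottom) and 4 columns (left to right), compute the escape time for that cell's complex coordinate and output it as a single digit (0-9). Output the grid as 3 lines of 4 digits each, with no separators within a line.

Answer: 6999
3347
1222

Derivation:
(row=0, col=0): c = -1.6200 + 0.0900i → escape time 6
(row=0, col=1): c = -1.2867 + 0.0900i → escape time 9
(row=0, col=2): c = -0.9533 + 0.0900i → escape time 9
(row=0, col=3): c = -0.6200 + 0.0900i → escape time 9
(row=1, col=0): c = -1.6200 + -0.7050i → escape time 3
(row=1, col=1): c = -1.2867 + -0.7050i → escape time 3
(row=1, col=2): c = -0.9533 + -0.7050i → escape time 4
(row=1, col=3): c = -0.6200 + -0.7050i → escape time 7
(row=2, col=0): c = -1.6200 + -1.5000i → escape time 1
(row=2, col=1): c = -1.2867 + -1.5000i → escape time 2
(row=2, col=2): c = -0.9533 + -1.5000i → escape time 2
(row=2, col=3): c = -0.6200 + -1.5000i → escape time 2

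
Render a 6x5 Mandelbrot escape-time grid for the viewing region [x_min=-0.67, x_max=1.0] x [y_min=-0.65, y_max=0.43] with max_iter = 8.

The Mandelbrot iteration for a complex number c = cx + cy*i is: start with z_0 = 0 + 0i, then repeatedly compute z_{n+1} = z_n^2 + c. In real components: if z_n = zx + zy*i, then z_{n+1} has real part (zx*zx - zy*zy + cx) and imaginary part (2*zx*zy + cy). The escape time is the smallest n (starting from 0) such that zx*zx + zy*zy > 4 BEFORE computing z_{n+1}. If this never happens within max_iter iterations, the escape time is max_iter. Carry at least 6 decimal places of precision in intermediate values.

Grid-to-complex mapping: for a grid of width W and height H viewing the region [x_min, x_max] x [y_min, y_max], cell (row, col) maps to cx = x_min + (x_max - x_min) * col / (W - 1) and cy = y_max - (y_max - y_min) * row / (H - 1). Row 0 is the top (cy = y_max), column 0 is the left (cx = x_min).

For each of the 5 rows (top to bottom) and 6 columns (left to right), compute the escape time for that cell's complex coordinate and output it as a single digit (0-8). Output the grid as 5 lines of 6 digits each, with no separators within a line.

(row=0, col=0): c = -0.6700 + 0.4300i → escape time 8
(row=0, col=1): c = -0.3360 + 0.4300i → escape time 8
(row=0, col=2): c = -0.0020 + 0.4300i → escape time 8
(row=0, col=3): c = 0.3320 + 0.4300i → escape time 8
(row=0, col=4): c = 0.6660 + 0.4300i → escape time 3
(row=0, col=5): c = 1.0000 + 0.4300i → escape time 2
(row=1, col=0): c = -0.6700 + 0.1600i → escape time 8
(row=1, col=1): c = -0.3360 + 0.1600i → escape time 8
(row=1, col=2): c = -0.0020 + 0.1600i → escape time 8
(row=1, col=3): c = 0.3320 + 0.1600i → escape time 8
(row=1, col=4): c = 0.6660 + 0.1600i → escape time 4
(row=1, col=5): c = 1.0000 + 0.1600i → escape time 2
(row=2, col=0): c = -0.6700 + -0.1100i → escape time 8
(row=2, col=1): c = -0.3360 + -0.1100i → escape time 8
(row=2, col=2): c = -0.0020 + -0.1100i → escape time 8
(row=2, col=3): c = 0.3320 + -0.1100i → escape time 8
(row=2, col=4): c = 0.6660 + -0.1100i → escape time 4
(row=2, col=5): c = 1.0000 + -0.1100i → escape time 2
(row=3, col=0): c = -0.6700 + -0.3800i → escape time 8
(row=3, col=1): c = -0.3360 + -0.3800i → escape time 8
(row=3, col=2): c = -0.0020 + -0.3800i → escape time 8
(row=3, col=3): c = 0.3320 + -0.3800i → escape time 8
(row=3, col=4): c = 0.6660 + -0.3800i → escape time 3
(row=3, col=5): c = 1.0000 + -0.3800i → escape time 2
(row=4, col=0): c = -0.6700 + -0.6500i → escape time 6
(row=4, col=1): c = -0.3360 + -0.6500i → escape time 8
(row=4, col=2): c = -0.0020 + -0.6500i → escape time 8
(row=4, col=3): c = 0.3320 + -0.6500i → escape time 8
(row=4, col=4): c = 0.6660 + -0.6500i → escape time 3
(row=4, col=5): c = 1.0000 + -0.6500i → escape time 2

Answer: 888832
888842
888842
888832
688832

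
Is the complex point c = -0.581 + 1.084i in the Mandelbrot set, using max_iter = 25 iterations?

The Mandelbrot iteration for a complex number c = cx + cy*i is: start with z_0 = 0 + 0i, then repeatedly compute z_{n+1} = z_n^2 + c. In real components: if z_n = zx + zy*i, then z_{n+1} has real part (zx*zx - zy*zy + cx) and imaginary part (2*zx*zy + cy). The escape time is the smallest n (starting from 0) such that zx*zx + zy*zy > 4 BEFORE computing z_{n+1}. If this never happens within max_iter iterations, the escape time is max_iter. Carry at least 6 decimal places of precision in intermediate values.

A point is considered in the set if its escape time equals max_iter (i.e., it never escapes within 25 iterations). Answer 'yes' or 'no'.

z_0 = 0 + 0i, c = -0.5810 + 1.0840i
Iter 1: z = -0.5810 + 1.0840i, |z|^2 = 1.5126
Iter 2: z = -1.4185 + -0.1756i, |z|^2 = 2.0430
Iter 3: z = 1.4003 + 1.5822i, |z|^2 = 4.4642
Escaped at iteration 3

Answer: no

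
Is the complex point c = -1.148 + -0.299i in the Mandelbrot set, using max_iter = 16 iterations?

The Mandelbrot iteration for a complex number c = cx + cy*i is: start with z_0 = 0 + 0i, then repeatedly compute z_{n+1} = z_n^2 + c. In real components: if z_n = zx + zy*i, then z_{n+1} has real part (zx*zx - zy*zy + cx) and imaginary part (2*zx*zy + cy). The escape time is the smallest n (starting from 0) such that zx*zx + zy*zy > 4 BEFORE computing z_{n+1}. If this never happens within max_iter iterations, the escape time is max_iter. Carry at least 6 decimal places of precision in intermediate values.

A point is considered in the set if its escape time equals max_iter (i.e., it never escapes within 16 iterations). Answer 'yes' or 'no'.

Answer: yes

Derivation:
z_0 = 0 + 0i, c = -1.1480 + -0.2990i
Iter 1: z = -1.1480 + -0.2990i, |z|^2 = 1.4073
Iter 2: z = 0.0805 + 0.3875i, |z|^2 = 0.1566
Iter 3: z = -1.2917 + -0.2366i, |z|^2 = 1.7244
Iter 4: z = 0.4644 + 0.3122i, |z|^2 = 0.3132
Iter 5: z = -1.0298 + -0.0090i, |z|^2 = 1.0605
Iter 6: z = -0.0876 + -0.2806i, |z|^2 = 0.0864
Iter 7: z = -1.2190 + -0.2498i, |z|^2 = 1.5485
Iter 8: z = 0.2756 + 0.3101i, |z|^2 = 0.1721
Iter 9: z = -1.1682 + -0.1280i, |z|^2 = 1.3811
Iter 10: z = 0.2003 + 0.0002i, |z|^2 = 0.0401
Iter 11: z = -1.1079 + -0.2989i, |z|^2 = 1.3168
Iter 12: z = -0.0099 + 0.3634i, |z|^2 = 0.1321
Iter 13: z = -1.2799 + -0.3062i, |z|^2 = 1.7320
Iter 14: z = 0.3965 + 0.4849i, |z|^2 = 0.3923
Iter 15: z = -1.2260 + 0.0855i, |z|^2 = 1.5103
Did not escape in 16 iterations → in set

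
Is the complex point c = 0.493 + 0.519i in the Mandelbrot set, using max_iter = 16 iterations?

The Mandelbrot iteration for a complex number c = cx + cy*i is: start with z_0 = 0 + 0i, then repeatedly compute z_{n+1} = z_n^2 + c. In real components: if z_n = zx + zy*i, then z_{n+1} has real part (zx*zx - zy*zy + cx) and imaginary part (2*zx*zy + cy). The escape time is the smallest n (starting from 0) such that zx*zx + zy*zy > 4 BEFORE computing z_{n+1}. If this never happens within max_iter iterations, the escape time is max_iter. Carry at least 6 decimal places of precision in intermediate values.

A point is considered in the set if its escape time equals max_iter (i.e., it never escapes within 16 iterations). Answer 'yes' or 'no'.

Answer: no

Derivation:
z_0 = 0 + 0i, c = 0.4930 + 0.5190i
Iter 1: z = 0.4930 + 0.5190i, |z|^2 = 0.5124
Iter 2: z = 0.4667 + 1.0307i, |z|^2 = 1.2802
Iter 3: z = -0.3516 + 1.4811i, |z|^2 = 2.3172
Iter 4: z = -1.5769 + -0.5225i, |z|^2 = 2.7597
Iter 5: z = 2.7066 + 2.1670i, |z|^2 = 12.0215
Escaped at iteration 5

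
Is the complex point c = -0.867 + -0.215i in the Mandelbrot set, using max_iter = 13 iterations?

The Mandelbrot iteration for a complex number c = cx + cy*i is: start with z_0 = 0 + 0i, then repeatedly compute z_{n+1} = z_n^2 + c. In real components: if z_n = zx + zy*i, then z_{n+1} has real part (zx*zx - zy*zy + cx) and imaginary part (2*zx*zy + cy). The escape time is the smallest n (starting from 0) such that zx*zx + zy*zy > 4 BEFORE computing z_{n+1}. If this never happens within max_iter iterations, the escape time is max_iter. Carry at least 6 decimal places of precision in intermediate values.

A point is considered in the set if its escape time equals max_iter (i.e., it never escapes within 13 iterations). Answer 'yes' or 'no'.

Answer: yes

Derivation:
z_0 = 0 + 0i, c = -0.8670 + -0.2150i
Iter 1: z = -0.8670 + -0.2150i, |z|^2 = 0.7979
Iter 2: z = -0.1615 + 0.1578i, |z|^2 = 0.0510
Iter 3: z = -0.8658 + -0.2660i, |z|^2 = 0.8204
Iter 4: z = -0.1881 + 0.2456i, |z|^2 = 0.0957
Iter 5: z = -0.8919 + -0.3074i, |z|^2 = 0.8900
Iter 6: z = -0.1660 + 0.3334i, |z|^2 = 0.1387
Iter 7: z = -0.9506 + -0.3257i, |z|^2 = 1.0096
Iter 8: z = -0.0695 + 0.4041i, |z|^2 = 0.1681
Iter 9: z = -1.0255 + -0.2711i, |z|^2 = 1.1251
Iter 10: z = 0.1111 + 0.3411i, |z|^2 = 0.1287
Iter 11: z = -0.9710 + -0.1392i, |z|^2 = 0.9622
Iter 12: z = 0.0565 + 0.0553i, |z|^2 = 0.0062
Did not escape in 13 iterations → in set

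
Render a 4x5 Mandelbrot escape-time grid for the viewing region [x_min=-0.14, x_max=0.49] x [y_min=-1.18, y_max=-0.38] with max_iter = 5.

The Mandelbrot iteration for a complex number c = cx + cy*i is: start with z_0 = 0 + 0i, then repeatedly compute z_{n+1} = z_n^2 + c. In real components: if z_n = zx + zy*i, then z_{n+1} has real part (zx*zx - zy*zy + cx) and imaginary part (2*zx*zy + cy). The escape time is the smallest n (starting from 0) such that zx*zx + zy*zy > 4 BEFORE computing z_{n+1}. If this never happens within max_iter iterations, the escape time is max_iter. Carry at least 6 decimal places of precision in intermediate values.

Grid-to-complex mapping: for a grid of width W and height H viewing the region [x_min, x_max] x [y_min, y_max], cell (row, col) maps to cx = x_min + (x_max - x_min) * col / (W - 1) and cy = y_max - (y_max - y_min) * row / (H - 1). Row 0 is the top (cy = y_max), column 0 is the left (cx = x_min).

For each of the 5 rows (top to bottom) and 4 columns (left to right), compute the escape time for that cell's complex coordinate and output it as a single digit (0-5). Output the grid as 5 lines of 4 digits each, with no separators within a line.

Answer: 5555
5555
5553
5543
4322

Derivation:
(row=0, col=0): c = -0.1400 + -0.3800i → escape time 5
(row=0, col=1): c = 0.0700 + -0.3800i → escape time 5
(row=0, col=2): c = 0.2800 + -0.3800i → escape time 5
(row=0, col=3): c = 0.4900 + -0.3800i → escape time 5
(row=1, col=0): c = -0.1400 + -0.5800i → escape time 5
(row=1, col=1): c = 0.0700 + -0.5800i → escape time 5
(row=1, col=2): c = 0.2800 + -0.5800i → escape time 5
(row=1, col=3): c = 0.4900 + -0.5800i → escape time 5
(row=2, col=0): c = -0.1400 + -0.7800i → escape time 5
(row=2, col=1): c = 0.0700 + -0.7800i → escape time 5
(row=2, col=2): c = 0.2800 + -0.7800i → escape time 5
(row=2, col=3): c = 0.4900 + -0.7800i → escape time 3
(row=3, col=0): c = -0.1400 + -0.9800i → escape time 5
(row=3, col=1): c = 0.0700 + -0.9800i → escape time 5
(row=3, col=2): c = 0.2800 + -0.9800i → escape time 4
(row=3, col=3): c = 0.4900 + -0.9800i → escape time 3
(row=4, col=0): c = -0.1400 + -1.1800i → escape time 4
(row=4, col=1): c = 0.0700 + -1.1800i → escape time 3
(row=4, col=2): c = 0.2800 + -1.1800i → escape time 2
(row=4, col=3): c = 0.4900 + -1.1800i → escape time 2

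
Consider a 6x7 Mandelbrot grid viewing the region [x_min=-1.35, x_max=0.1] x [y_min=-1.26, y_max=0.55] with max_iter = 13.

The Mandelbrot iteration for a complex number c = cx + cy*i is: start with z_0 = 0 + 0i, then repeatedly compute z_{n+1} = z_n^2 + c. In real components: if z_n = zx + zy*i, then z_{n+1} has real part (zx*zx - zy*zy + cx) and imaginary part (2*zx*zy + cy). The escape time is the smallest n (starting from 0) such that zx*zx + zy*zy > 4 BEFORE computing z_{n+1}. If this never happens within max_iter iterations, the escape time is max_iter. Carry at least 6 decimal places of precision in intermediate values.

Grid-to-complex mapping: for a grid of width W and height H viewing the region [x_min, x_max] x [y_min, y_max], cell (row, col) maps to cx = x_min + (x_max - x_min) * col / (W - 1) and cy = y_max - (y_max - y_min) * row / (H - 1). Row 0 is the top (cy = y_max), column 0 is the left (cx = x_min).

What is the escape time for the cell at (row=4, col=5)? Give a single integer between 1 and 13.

z_0 = 0 + 0i, c = 0.1000 + -0.6567i
Iter 1: z = 0.1000 + -0.6567i, |z|^2 = 0.4412
Iter 2: z = -0.3212 + -0.7880i, |z|^2 = 0.7241
Iter 3: z = -0.4178 + -0.1504i, |z|^2 = 0.1972
Iter 4: z = 0.2519 + -0.5310i, |z|^2 = 0.3454
Iter 5: z = -0.1185 + -0.9242i, |z|^2 = 0.8681
Iter 6: z = -0.7400 + -0.4377i, |z|^2 = 0.7392
Iter 7: z = 0.4561 + -0.0089i, |z|^2 = 0.2081
Iter 8: z = 0.3080 + -0.6647i, |z|^2 = 0.5367
Iter 9: z = -0.2470 + -1.0661i, |z|^2 = 1.1976
Iter 10: z = -0.9755 + -0.1299i, |z|^2 = 0.9685
Iter 11: z = 1.0348 + -0.4032i, |z|^2 = 1.2333
Iter 12: z = 1.0081 + -1.4911i, |z|^2 = 3.2397

Answer: 13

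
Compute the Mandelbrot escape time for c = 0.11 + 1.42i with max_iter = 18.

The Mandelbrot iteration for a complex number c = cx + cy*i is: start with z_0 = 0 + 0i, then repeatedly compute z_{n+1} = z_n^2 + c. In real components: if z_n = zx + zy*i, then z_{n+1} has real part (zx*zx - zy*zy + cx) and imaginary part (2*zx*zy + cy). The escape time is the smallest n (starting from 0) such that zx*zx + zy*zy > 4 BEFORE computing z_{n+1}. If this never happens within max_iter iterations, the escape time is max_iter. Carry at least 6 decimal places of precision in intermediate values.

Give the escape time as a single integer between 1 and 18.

z_0 = 0 + 0i, c = 0.1100 + 1.4200i
Iter 1: z = 0.1100 + 1.4200i, |z|^2 = 2.0285
Iter 2: z = -1.8943 + 1.7324i, |z|^2 = 6.5896
Escaped at iteration 2

Answer: 2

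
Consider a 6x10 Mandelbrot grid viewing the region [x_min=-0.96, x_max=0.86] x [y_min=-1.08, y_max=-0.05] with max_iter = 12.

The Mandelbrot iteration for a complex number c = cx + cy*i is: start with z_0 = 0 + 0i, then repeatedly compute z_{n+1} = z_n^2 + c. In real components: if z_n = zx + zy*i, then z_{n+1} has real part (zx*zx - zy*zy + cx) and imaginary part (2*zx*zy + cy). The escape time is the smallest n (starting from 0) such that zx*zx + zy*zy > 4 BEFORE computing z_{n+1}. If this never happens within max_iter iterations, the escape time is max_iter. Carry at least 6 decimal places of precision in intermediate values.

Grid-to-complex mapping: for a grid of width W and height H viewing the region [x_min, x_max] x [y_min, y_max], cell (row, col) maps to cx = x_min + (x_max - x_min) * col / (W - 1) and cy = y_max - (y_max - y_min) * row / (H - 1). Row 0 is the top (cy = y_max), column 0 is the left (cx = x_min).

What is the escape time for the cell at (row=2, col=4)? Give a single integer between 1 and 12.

z_0 = 0 + 0i, c = 0.4960 + -0.2789i
Iter 1: z = 0.4960 + -0.2789i, |z|^2 = 0.3238
Iter 2: z = 0.6642 + -0.5555i, |z|^2 = 0.7498
Iter 3: z = 0.6286 + -1.0169i, |z|^2 = 1.4292
Iter 4: z = -0.1430 + -1.5573i, |z|^2 = 2.4457
Iter 5: z = -1.9088 + 0.1665i, |z|^2 = 3.6712
Iter 6: z = 4.1117 + -0.9147i, |z|^2 = 17.7427
Escaped at iteration 6

Answer: 6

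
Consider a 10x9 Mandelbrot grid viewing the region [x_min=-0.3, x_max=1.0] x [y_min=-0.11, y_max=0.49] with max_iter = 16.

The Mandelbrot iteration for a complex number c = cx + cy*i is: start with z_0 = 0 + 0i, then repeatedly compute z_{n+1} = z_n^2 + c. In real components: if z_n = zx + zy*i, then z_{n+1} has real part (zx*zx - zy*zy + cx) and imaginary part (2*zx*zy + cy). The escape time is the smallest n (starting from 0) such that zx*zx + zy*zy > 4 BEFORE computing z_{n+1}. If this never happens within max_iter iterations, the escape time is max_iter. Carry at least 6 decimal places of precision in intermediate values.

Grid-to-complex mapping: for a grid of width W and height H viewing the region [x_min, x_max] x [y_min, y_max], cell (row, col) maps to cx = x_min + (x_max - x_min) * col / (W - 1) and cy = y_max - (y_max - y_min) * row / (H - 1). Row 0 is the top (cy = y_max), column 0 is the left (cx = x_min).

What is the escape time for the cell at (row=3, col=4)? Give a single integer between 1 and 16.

Answer: 16

Derivation:
z_0 = 0 + 0i, c = 0.2778 + 0.2650i
Iter 1: z = 0.2778 + 0.2650i, |z|^2 = 0.1474
Iter 2: z = 0.2847 + 0.4122i, |z|^2 = 0.2510
Iter 3: z = 0.1889 + 0.4997i, |z|^2 = 0.2854
Iter 4: z = 0.0637 + 0.4538i, |z|^2 = 0.2100
Iter 5: z = 0.0759 + 0.3228i, |z|^2 = 0.1100
Iter 6: z = 0.1793 + 0.3140i, |z|^2 = 0.1308
Iter 7: z = 0.2113 + 0.3776i, |z|^2 = 0.1872
Iter 8: z = 0.1799 + 0.4246i, |z|^2 = 0.2126
Iter 9: z = 0.1298 + 0.4177i, |z|^2 = 0.1914
Iter 10: z = 0.1201 + 0.3735i, |z|^2 = 0.1539
Iter 11: z = 0.1527 + 0.3547i, |z|^2 = 0.1492
Iter 12: z = 0.1753 + 0.3734i, |z|^2 = 0.1701
Iter 13: z = 0.1691 + 0.3959i, |z|^2 = 0.1853
Iter 14: z = 0.1497 + 0.3989i, |z|^2 = 0.1815
Iter 15: z = 0.1411 + 0.3844i, |z|^2 = 0.1677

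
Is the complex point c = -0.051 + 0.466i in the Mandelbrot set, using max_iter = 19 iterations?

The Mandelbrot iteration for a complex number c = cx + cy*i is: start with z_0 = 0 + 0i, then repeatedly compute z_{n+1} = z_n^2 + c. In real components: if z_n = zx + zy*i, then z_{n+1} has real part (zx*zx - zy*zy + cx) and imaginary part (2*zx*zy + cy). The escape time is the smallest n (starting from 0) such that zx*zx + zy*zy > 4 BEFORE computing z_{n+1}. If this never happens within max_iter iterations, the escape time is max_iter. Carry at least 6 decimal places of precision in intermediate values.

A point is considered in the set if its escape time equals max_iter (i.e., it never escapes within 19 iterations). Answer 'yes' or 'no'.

z_0 = 0 + 0i, c = -0.0510 + 0.4660i
Iter 1: z = -0.0510 + 0.4660i, |z|^2 = 0.2198
Iter 2: z = -0.2656 + 0.4185i, |z|^2 = 0.2456
Iter 3: z = -0.1556 + 0.2437i, |z|^2 = 0.0836
Iter 4: z = -0.0862 + 0.3901i, |z|^2 = 0.1596
Iter 5: z = -0.1958 + 0.3987i, |z|^2 = 0.1973
Iter 6: z = -0.1717 + 0.3099i, |z|^2 = 0.1255
Iter 7: z = -0.1176 + 0.3596i, |z|^2 = 0.1431
Iter 8: z = -0.1665 + 0.3815i, |z|^2 = 0.1732
Iter 9: z = -0.1688 + 0.3390i, |z|^2 = 0.1434
Iter 10: z = -0.1374 + 0.3516i, |z|^2 = 0.1425
Iter 11: z = -0.1557 + 0.3694i, |z|^2 = 0.1607
Iter 12: z = -0.1632 + 0.3510i, |z|^2 = 0.1498
Iter 13: z = -0.1475 + 0.3515i, |z|^2 = 0.1453
Iter 14: z = -0.1528 + 0.3623i, |z|^2 = 0.1546
Iter 15: z = -0.1589 + 0.3553i, |z|^2 = 0.1515
Iter 16: z = -0.1520 + 0.3531i, |z|^2 = 0.1478
Iter 17: z = -0.1526 + 0.3587i, |z|^2 = 0.1519
Iter 18: z = -0.1564 + 0.3566i, |z|^2 = 0.1516
Did not escape in 19 iterations → in set

Answer: yes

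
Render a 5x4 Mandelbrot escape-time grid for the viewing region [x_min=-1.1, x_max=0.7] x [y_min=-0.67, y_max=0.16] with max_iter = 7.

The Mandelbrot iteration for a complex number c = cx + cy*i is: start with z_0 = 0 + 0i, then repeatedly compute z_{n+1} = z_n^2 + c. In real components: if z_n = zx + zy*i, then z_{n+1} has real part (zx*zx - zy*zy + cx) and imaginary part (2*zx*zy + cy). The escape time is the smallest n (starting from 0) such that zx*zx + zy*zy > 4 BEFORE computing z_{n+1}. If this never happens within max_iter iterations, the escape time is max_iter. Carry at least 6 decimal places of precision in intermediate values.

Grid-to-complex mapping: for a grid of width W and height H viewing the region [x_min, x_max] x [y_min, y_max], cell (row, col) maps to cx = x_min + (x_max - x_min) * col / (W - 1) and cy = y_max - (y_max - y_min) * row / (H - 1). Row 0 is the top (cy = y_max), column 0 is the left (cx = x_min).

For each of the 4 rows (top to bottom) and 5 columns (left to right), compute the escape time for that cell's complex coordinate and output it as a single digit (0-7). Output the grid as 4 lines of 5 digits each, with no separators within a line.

Answer: 77773
77773
77773
37773

Derivation:
(row=0, col=0): c = -1.1000 + 0.1600i → escape time 7
(row=0, col=1): c = -0.6500 + 0.1600i → escape time 7
(row=0, col=2): c = -0.2000 + 0.1600i → escape time 7
(row=0, col=3): c = 0.2500 + 0.1600i → escape time 7
(row=0, col=4): c = 0.7000 + 0.1600i → escape time 3
(row=1, col=0): c = -1.1000 + -0.1167i → escape time 7
(row=1, col=1): c = -0.6500 + -0.1167i → escape time 7
(row=1, col=2): c = -0.2000 + -0.1167i → escape time 7
(row=1, col=3): c = 0.2500 + -0.1167i → escape time 7
(row=1, col=4): c = 0.7000 + -0.1167i → escape time 3
(row=2, col=0): c = -1.1000 + -0.3933i → escape time 7
(row=2, col=1): c = -0.6500 + -0.3933i → escape time 7
(row=2, col=2): c = -0.2000 + -0.3933i → escape time 7
(row=2, col=3): c = 0.2500 + -0.3933i → escape time 7
(row=2, col=4): c = 0.7000 + -0.3933i → escape time 3
(row=3, col=0): c = -1.1000 + -0.6700i → escape time 3
(row=3, col=1): c = -0.6500 + -0.6700i → escape time 7
(row=3, col=2): c = -0.2000 + -0.6700i → escape time 7
(row=3, col=3): c = 0.2500 + -0.6700i → escape time 7
(row=3, col=4): c = 0.7000 + -0.6700i → escape time 3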